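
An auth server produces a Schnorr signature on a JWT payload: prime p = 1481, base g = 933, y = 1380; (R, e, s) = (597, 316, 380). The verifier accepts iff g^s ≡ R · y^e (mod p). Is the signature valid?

g^s mod p:
933^2 = 870489 ≡ 1142
933^4 ≡ 1142^2 = 1304164 ≡ 884
933^8 ≡ 884^2 = 781456 ≡ 969
933^16 ≡ 969^2 = 938961 ≡ 7
933^32 ≡ 7^2 = 49
933^64 ≡ 49^2 = 2401 ≡ 920
933^128 ≡ 920^2 = 846400 ≡ 749
933^256 ≡ 749^2 = 561001 ≡ 1183
380 = 256 + 64 + 32 + 16 + 8 + 4, so 933^380 ≡ 1183·920·49·7·969·884 ≡ 937 (mod 1481)
R · y^e mod p:
1380^2 = 1904400 ≡ 1315
1380^4 ≡ 1315^2 = 1729225 ≡ 898
1380^8 ≡ 898^2 = 806404 ≡ 740
1380^16 ≡ 740^2 = 547600 ≡ 1111
1380^32 ≡ 1111^2 = 1234321 ≡ 648
1380^64 ≡ 648^2 = 419904 ≡ 781
1380^128 ≡ 781^2 = 609961 ≡ 1270
1380^256 ≡ 1270^2 = 1612900 ≡ 91
316 = 256 + 32 + 16 + 8 + 4, so 1380^316 ≡ 91·648·1111·740·898 ≡ 912 (mod 1481)
597·912 = 544464 ≡ 937 (mod 1481)
937 ≡ 937 (mod 1481); signature holds.

valid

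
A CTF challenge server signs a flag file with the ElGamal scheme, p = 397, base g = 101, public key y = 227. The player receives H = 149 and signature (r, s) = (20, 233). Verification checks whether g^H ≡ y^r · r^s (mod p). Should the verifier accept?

Left side g^H mod p:
101^149 mod 397 = 331
Right side y^r · r^s mod p:
227^20 mod 397 = 278
20^233 mod 397 = 134
278·134 = 37252 ≡ 331 (mod 397)
331 ≡ 331 (mod 397), so the signature is genuine.

accept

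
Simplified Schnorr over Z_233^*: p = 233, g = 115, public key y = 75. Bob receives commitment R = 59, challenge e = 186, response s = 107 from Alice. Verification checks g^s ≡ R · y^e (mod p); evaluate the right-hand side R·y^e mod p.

34

Squares mod 233: 75^1≡75, 75^2≡33, 75^4≡157, 75^8≡184, 75^16≡71, 75^32≡148, 75^64≡2, 75^128≡4
186 = 128 + 32 + 16 + 8 + 2, so 75^186 ≡ 4·148·71·184·33 ≡ 123 (mod 233)
R · y^e ≡ 59·123 = 7257 ≡ 34 (mod 233)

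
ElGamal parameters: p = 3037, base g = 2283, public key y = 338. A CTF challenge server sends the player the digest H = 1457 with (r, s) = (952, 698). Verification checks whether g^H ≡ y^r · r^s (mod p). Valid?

Left side g^H mod p:
Squares mod 3037: 2283^1≡2283, 2283^2≡597, 2283^4≡1080, 2283^8≡192, 2283^16≡420, 2283^32≡254, 2283^64≡739, 2283^128≡2498, 2283^256≡2006, 2283^512≡11, 2283^1024≡121
1457 = 1024 + 256 + 128 + 32 + 16 + 1, so 2283^1457 ≡ 121·2006·2498·254·420·2283 ≡ 1842 (mod 3037)
Right side y^r · r^s mod p:
Squares mod 3037: 338^1≡338, 338^2≡1875, 338^4≡1816, 338^8≡2711, 338^16≡3018, 338^32≡361, 338^64≡2767, 338^128≡12, 338^256≡144, 338^512≡2514
952 = 512 + 256 + 128 + 32 + 16 + 8, so 338^952 ≡ 2514·144·12·361·3018·2711 ≡ 1658 (mod 3037)
Squares mod 3037: 952^1≡952, 952^2≡1278, 952^4≡2415, 952^8≡1185, 952^16≡1131, 952^32≡584, 952^64≡912, 952^128≡2643, 952^256≡349, 952^512≡321
698 = 512 + 128 + 32 + 16 + 8 + 2, so 952^698 ≡ 321·2643·584·1131·1185·1278 ≡ 2117 (mod 3037)
1658·2117 = 3509986 ≡ 2251 (mod 3037)
1842 ≠ 2251, so verification fails.

no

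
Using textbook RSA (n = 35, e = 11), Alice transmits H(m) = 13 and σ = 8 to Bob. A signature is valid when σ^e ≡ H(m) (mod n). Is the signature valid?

invalid

σ^2 ≡ 8^2 = 64 ≡ 29
σ^4 ≡ 29^2 = 841 ≡ 1
σ^8 ≡ 1^2 = 1
11 = 8 + 2 + 1, so σ^11 ≡ 1·29·8 ≡ 22 (mod 35)
σ^11 mod 35 = 22, but H(m) = 13.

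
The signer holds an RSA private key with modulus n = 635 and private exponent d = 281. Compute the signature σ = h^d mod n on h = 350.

h^2 ≡ 350^2 = 122500 ≡ 580
h^4 ≡ 580^2 = 336400 ≡ 485
h^8 ≡ 485^2 = 235225 ≡ 275
h^16 ≡ 275^2 = 75625 ≡ 60
h^32 ≡ 60^2 = 3600 ≡ 425
h^64 ≡ 425^2 = 180625 ≡ 285
h^128 ≡ 285^2 = 81225 ≡ 580
h^256 ≡ 580^2 = 336400 ≡ 485
281 = 256 + 16 + 8 + 1, so h^281 ≡ 485·60·275·350 ≡ 490 (mod 635)

490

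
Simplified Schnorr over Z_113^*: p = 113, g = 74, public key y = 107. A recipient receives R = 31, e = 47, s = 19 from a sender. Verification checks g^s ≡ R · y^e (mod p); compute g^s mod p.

55

74^19 mod 113 = 55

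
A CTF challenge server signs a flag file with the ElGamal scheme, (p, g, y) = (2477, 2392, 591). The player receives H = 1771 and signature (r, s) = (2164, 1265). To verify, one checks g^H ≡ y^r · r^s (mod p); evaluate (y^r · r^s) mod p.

591^2 = 349281 ≡ 24
591^4 ≡ 24^2 = 576
591^8 ≡ 576^2 = 331776 ≡ 2335
591^16 ≡ 2335^2 = 5452225 ≡ 348
591^32 ≡ 348^2 = 121104 ≡ 2208
591^64 ≡ 2208^2 = 4875264 ≡ 528
591^128 ≡ 528^2 = 278784 ≡ 1360
591^256 ≡ 1360^2 = 1849600 ≡ 1758
591^512 ≡ 1758^2 = 3090564 ≡ 1745
591^1024 ≡ 1745^2 = 3045025 ≡ 792
591^2048 ≡ 792^2 = 627264 ≡ 583
2164 = 2048 + 64 + 32 + 16 + 4, so 591^2164 ≡ 583·528·2208·348·576 ≡ 141 (mod 2477)
2164^2 = 4682896 ≡ 1366
2164^4 ≡ 1366^2 = 1865956 ≡ 775
2164^8 ≡ 775^2 = 600625 ≡ 1191
2164^16 ≡ 1191^2 = 1418481 ≡ 1637
2164^32 ≡ 1637^2 = 2679769 ≡ 2132
2164^64 ≡ 2132^2 = 4545424 ≡ 129
2164^128 ≡ 129^2 = 16641 ≡ 1779
2164^256 ≡ 1779^2 = 3164841 ≡ 1712
2164^512 ≡ 1712^2 = 2930944 ≡ 653
2164^1024 ≡ 653^2 = 426409 ≡ 365
1265 = 1024 + 128 + 64 + 32 + 16 + 1, so 2164^1265 ≡ 365·1779·129·2132·1637·2164 ≡ 476 (mod 2477)
y^r · r^s ≡ 141·476 = 67116 ≡ 237 (mod 2477)

237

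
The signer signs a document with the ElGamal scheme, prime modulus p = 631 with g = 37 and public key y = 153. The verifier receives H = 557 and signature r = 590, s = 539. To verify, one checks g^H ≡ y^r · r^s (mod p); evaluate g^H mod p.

353

37^557 mod 631 = 353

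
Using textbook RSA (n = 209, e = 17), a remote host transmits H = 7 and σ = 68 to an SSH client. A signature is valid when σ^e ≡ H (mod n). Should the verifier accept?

σ^2 ≡ 68^2 = 4624 ≡ 26
σ^4 ≡ 26^2 = 676 ≡ 49
σ^8 ≡ 49^2 = 2401 ≡ 102
σ^16 ≡ 102^2 = 10404 ≡ 163
17 = 16 + 1, so σ^17 ≡ 163·68 ≡ 7 (mod 209)
Since 7 equals the digest 7, verification succeeds.

accept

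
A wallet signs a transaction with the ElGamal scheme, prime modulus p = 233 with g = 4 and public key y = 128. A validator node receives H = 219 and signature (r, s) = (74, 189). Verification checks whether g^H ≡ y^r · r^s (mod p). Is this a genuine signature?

genuine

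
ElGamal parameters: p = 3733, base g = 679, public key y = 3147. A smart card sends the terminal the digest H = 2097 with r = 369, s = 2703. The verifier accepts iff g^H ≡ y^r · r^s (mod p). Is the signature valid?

Left side g^H mod p:
Squares mod 3733: 679^1≡679, 679^2≡1882, 679^4≡3040, 679^8≡2425, 679^16≡1150, 679^32≡1018, 679^64≡2283, 679^128≡821, 679^256≡2101, 679^512≡1795, 679^1024≡446, 679^2048≡1067
2097 = 2048 + 32 + 16 + 1, so 679^2097 ≡ 1067·1018·1150·679 ≡ 120 (mod 3733)
Right side y^r · r^s mod p:
Squares mod 3733: 3147^1≡3147, 3147^2≡3693, 3147^4≡1600, 3147^8≡2895, 3147^16≡440, 3147^32≡3217, 3147^64≡1213, 3147^128≡567, 3147^256≡451
369 = 256 + 64 + 32 + 16 + 1, so 3147^369 ≡ 451·1213·3217·440·3147 ≡ 441 (mod 3733)
Squares mod 3733: 369^1≡369, 369^2≡1773, 369^4≡343, 369^8≡1926, 369^16≡2607, 369^32≡2389, 369^64≡3297, 369^128≡3446, 369^256≡243, 369^512≡3054, 369^1024≡1882, 369^2048≡3040
2703 = 2048 + 512 + 128 + 8 + 4 + 2 + 1, so 369^2703 ≡ 3040·3054·3446·1926·343·1773·369 ≡ 1270 (mod 3733)
441·1270 = 560070 ≡ 120 (mod 3733)
120 ≡ 120 (mod 3733), so the signature is genuine.

valid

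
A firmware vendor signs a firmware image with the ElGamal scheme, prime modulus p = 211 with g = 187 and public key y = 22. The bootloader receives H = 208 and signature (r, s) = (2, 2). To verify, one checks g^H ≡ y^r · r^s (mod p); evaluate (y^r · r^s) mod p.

37

Squares mod 211: 22^1≡22, 22^2≡62
22^2 ≡ 62 (mod 211)
Squares mod 211: 2^1≡2, 2^2≡4
2^2 ≡ 4 (mod 211)
y^r · r^s ≡ 62·4 = 248 ≡ 37 (mod 211)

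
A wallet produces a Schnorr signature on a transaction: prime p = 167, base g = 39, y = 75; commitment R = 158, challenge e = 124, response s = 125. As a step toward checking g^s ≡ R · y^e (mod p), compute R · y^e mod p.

75^2 = 5625 ≡ 114
75^4 ≡ 114^2 = 12996 ≡ 137
75^8 ≡ 137^2 = 18769 ≡ 65
75^16 ≡ 65^2 = 4225 ≡ 50
75^32 ≡ 50^2 = 2500 ≡ 162
75^64 ≡ 162^2 = 26244 ≡ 25
124 = 64 + 32 + 16 + 8 + 4, so 75^124 ≡ 25·162·50·65·137 ≡ 7 (mod 167)
R · y^e ≡ 158·7 = 1106 ≡ 104 (mod 167)

104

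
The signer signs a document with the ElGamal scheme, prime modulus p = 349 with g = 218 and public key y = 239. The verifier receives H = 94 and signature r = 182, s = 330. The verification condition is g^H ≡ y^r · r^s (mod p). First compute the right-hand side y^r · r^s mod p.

178

239^2 = 57121 ≡ 234
239^4 ≡ 234^2 = 54756 ≡ 312
239^8 ≡ 312^2 = 97344 ≡ 322
239^16 ≡ 322^2 = 103684 ≡ 31
239^32 ≡ 31^2 = 961 ≡ 263
239^64 ≡ 263^2 = 69169 ≡ 67
239^128 ≡ 67^2 = 4489 ≡ 301
182 = 128 + 32 + 16 + 4 + 2, so 239^182 ≡ 301·263·31·312·234 ≡ 322 (mod 349)
182^2 = 33124 ≡ 318
182^4 ≡ 318^2 = 101124 ≡ 263
182^8 ≡ 263^2 = 69169 ≡ 67
182^16 ≡ 67^2 = 4489 ≡ 301
182^32 ≡ 301^2 = 90601 ≡ 210
182^64 ≡ 210^2 = 44100 ≡ 126
182^128 ≡ 126^2 = 15876 ≡ 171
182^256 ≡ 171^2 = 29241 ≡ 274
330 = 256 + 64 + 8 + 2, so 182^330 ≡ 274·126·67·318 ≡ 239 (mod 349)
y^r · r^s ≡ 322·239 = 76958 ≡ 178 (mod 349)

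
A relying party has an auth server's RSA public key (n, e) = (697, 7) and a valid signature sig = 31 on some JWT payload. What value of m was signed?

23

sig^2 ≡ 31^2 = 961 ≡ 264
sig^4 ≡ 264^2 = 69696 ≡ 693
7 = 4 + 2 + 1, so sig^7 ≡ 693·264·31 ≡ 23 (mod 697)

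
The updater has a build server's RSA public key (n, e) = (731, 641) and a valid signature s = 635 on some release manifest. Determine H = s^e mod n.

329

Squares mod 731: s^1≡635, s^2≡444, s^4≡497, s^8≡662, s^16≡375, s^32≡273, s^64≡698, s^128≡358, s^256≡239, s^512≡103
641 = 512 + 128 + 1, so s^641 ≡ 103·358·635 ≡ 329 (mod 731)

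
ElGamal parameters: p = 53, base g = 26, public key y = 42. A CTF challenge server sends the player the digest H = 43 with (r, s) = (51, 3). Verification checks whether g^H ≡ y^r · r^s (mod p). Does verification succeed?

Left side g^H mod p:
26^2 = 676 ≡ 40
26^4 ≡ 40^2 = 1600 ≡ 10
26^8 ≡ 10^2 = 100 ≡ 47
26^16 ≡ 47^2 = 2209 ≡ 36
26^32 ≡ 36^2 = 1296 ≡ 24
43 = 32 + 8 + 2 + 1, so 26^43 ≡ 24·47·40·26 ≡ 18 (mod 53)
Right side y^r · r^s mod p:
42^2 = 1764 ≡ 15
42^4 ≡ 15^2 = 225 ≡ 13
42^8 ≡ 13^2 = 169 ≡ 10
42^16 ≡ 10^2 = 100 ≡ 47
42^32 ≡ 47^2 = 2209 ≡ 36
51 = 32 + 16 + 2 + 1, so 42^51 ≡ 36·47·15·42 ≡ 24 (mod 53)
51^2 = 2601 ≡ 4
3 = 2 + 1, so 51^3 ≡ 4·51 ≡ 45 (mod 53)
24·45 = 1080 ≡ 20 (mod 53)
18 ≠ 20, so verification fails.

fails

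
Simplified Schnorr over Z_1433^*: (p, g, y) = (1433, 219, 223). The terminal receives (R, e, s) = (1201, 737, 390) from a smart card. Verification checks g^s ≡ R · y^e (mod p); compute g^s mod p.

219^2 = 47961 ≡ 672
219^4 ≡ 672^2 = 451584 ≡ 189
219^8 ≡ 189^2 = 35721 ≡ 1329
219^16 ≡ 1329^2 = 1766241 ≡ 785
219^32 ≡ 785^2 = 616225 ≡ 35
219^64 ≡ 35^2 = 1225
219^128 ≡ 1225^2 = 1500625 ≡ 274
219^256 ≡ 274^2 = 75076 ≡ 560
390 = 256 + 128 + 4 + 2, so 219^390 ≡ 560·274·189·672 ≡ 1092 (mod 1433)

1092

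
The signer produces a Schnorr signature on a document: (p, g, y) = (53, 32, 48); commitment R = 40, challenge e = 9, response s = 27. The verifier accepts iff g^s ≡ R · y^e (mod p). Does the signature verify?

verifies

g^s mod p:
32^2 = 1024 ≡ 17
32^4 ≡ 17^2 = 289 ≡ 24
32^8 ≡ 24^2 = 576 ≡ 46
32^16 ≡ 46^2 = 2116 ≡ 49
27 = 16 + 8 + 2 + 1, so 32^27 ≡ 49·46·17·32 ≡ 21 (mod 53)
R · y^e mod p:
48^2 = 2304 ≡ 25
48^4 ≡ 25^2 = 625 ≡ 42
48^8 ≡ 42^2 = 1764 ≡ 15
9 = 8 + 1, so 48^9 ≡ 15·48 ≡ 31 (mod 53)
40·31 = 1240 ≡ 21 (mod 53)
21 ≡ 21 (mod 53); signature holds.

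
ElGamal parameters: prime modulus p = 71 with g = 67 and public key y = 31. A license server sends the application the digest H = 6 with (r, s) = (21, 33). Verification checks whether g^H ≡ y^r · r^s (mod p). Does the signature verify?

Left side g^H mod p:
Squares mod 71: 67^1≡67, 67^2≡16, 67^4≡43
6 = 4 + 2, so 67^6 ≡ 43·16 ≡ 49 (mod 71)
Right side y^r · r^s mod p:
Squares mod 71: 31^1≡31, 31^2≡38, 31^4≡24, 31^8≡8, 31^16≡64
21 = 16 + 4 + 1, so 31^21 ≡ 64·24·31 ≡ 46 (mod 71)
Squares mod 71: 21^1≡21, 21^2≡15, 21^4≡12, 21^8≡2, 21^16≡4, 21^32≡16
33 = 32 + 1, so 21^33 ≡ 16·21 ≡ 52 (mod 71)
46·52 = 2392 ≡ 49 (mod 71)
49 ≡ 49 (mod 71), so the signature is genuine.

verifies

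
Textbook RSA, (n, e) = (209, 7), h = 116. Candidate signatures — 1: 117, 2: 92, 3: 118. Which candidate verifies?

1

Candidate 1: 117^7 mod 209 = 116
  → matches h = 116
Candidate 2: 92^7 mod 209 = 93
Candidate 3: 118^7 mod 209 = 101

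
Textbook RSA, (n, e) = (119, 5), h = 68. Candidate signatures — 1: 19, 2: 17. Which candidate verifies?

2

Candidate 1: 19^2 = 361 ≡ 4; 19^4 ≡ 4^2 = 16; 5 = 4 + 1, so 19^5 ≡ 16·19 ≡ 66 (mod 119)
Candidate 2: 17^2 = 289 ≡ 51; 17^4 ≡ 51^2 = 2601 ≡ 102; 5 = 4 + 1, so 17^5 ≡ 102·17 ≡ 68 (mod 119)
  → matches h = 68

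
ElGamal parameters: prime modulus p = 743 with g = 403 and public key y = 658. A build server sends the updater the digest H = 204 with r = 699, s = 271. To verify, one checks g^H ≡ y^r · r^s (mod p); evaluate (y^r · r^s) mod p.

715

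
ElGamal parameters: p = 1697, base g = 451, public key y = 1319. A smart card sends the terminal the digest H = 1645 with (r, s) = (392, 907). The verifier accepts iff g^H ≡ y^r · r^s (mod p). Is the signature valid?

valid

Left side g^H mod p:
451^2 = 203401 ≡ 1458
451^4 ≡ 1458^2 = 2125764 ≡ 1120
451^8 ≡ 1120^2 = 1254400 ≡ 317
451^16 ≡ 317^2 = 100489 ≡ 366
451^32 ≡ 366^2 = 133956 ≡ 1590
451^64 ≡ 1590^2 = 2528100 ≡ 1267
451^128 ≡ 1267^2 = 1605289 ≡ 1624
451^256 ≡ 1624^2 = 2637376 ≡ 238
451^512 ≡ 238^2 = 56644 ≡ 643
451^1024 ≡ 643^2 = 413449 ≡ 1078
1645 = 1024 + 512 + 64 + 32 + 8 + 4 + 1, so 451^1645 ≡ 1078·643·1267·1590·317·1120·451 ≡ 211 (mod 1697)
Right side y^r · r^s mod p:
1319^2 = 1739761 ≡ 336
1319^4 ≡ 336^2 = 112896 ≡ 894
1319^8 ≡ 894^2 = 799236 ≡ 1646
1319^16 ≡ 1646^2 = 2709316 ≡ 904
1319^32 ≡ 904^2 = 817216 ≡ 959
1319^64 ≡ 959^2 = 919681 ≡ 1604
1319^128 ≡ 1604^2 = 2572816 ≡ 164
1319^256 ≡ 164^2 = 26896 ≡ 1441
392 = 256 + 128 + 8, so 1319^392 ≡ 1441·164·1646 ≡ 1267 (mod 1697)
392^2 = 153664 ≡ 934
392^4 ≡ 934^2 = 872356 ≡ 98
392^8 ≡ 98^2 = 9604 ≡ 1119
392^16 ≡ 1119^2 = 1252161 ≡ 1472
392^32 ≡ 1472^2 = 2166784 ≡ 1412
392^64 ≡ 1412^2 = 1993744 ≡ 1466
392^128 ≡ 1466^2 = 2149156 ≡ 754
392^256 ≡ 754^2 = 568516 ≡ 21
392^512 ≡ 21^2 = 441
907 = 512 + 256 + 128 + 8 + 2 + 1, so 392^907 ≡ 441·21·754·1119·934·392 ≡ 406 (mod 1697)
1267·406 = 514402 ≡ 211 (mod 1697)
211 ≡ 211 (mod 1697), so the signature is genuine.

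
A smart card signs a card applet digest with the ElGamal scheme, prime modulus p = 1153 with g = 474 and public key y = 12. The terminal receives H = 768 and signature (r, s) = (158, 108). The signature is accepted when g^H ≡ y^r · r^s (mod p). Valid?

yes

Left side g^H mod p:
Squares mod 1153: 474^1≡474, 474^2≡994, 474^4≡1068, 474^8≡307, 474^16≡856, 474^32≡581, 474^64≡885, 474^128≡338, 474^256≡97, 474^512≡185
768 = 512 + 256, so 474^768 ≡ 185·97 ≡ 650 (mod 1153)
Right side y^r · r^s mod p:
Squares mod 1153: 12^1≡12, 12^2≡144, 12^4≡1135, 12^8≡324, 12^16≡53, 12^32≡503, 12^64≡502, 12^128≡650
158 = 128 + 16 + 8 + 4 + 2, so 12^158 ≡ 650·53·324·1135·144 ≡ 557 (mod 1153)
Squares mod 1153: 158^1≡158, 158^2≡751, 158^4≡184, 158^8≡419, 158^16≡305, 158^32≡785, 158^64≡523
108 = 64 + 32 + 8 + 4, so 158^108 ≡ 523·785·419·184 ≡ 351 (mod 1153)
557·351 = 195507 ≡ 650 (mod 1153)
650 ≡ 650 (mod 1153), so the signature is genuine.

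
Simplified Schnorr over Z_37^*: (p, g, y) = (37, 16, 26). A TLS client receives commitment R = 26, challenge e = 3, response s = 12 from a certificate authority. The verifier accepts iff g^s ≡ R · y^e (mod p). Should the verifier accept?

g^s mod p:
16^2 = 256 ≡ 34
16^4 ≡ 34^2 = 1156 ≡ 9
16^8 ≡ 9^2 = 81 ≡ 7
12 = 8 + 4, so 16^12 ≡ 7·9 ≡ 26 (mod 37)
R · y^e mod p:
26^2 = 676 ≡ 10
3 = 2 + 1, so 26^3 ≡ 10·26 ≡ 1 (mod 37)
26·1 = 26 ≡ 26 (mod 37)
26 ≡ 26 (mod 37); signature holds.

accept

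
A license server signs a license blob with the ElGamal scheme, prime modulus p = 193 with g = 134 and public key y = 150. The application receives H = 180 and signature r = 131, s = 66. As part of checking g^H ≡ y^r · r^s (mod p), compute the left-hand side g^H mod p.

134^2 = 17956 ≡ 7
134^4 ≡ 7^2 = 49
134^8 ≡ 49^2 = 2401 ≡ 85
134^16 ≡ 85^2 = 7225 ≡ 84
134^32 ≡ 84^2 = 7056 ≡ 108
134^64 ≡ 108^2 = 11664 ≡ 84
134^128 ≡ 84^2 = 7056 ≡ 108
180 = 128 + 32 + 16 + 4, so 134^180 ≡ 108·108·84·49 ≡ 81 (mod 193)

81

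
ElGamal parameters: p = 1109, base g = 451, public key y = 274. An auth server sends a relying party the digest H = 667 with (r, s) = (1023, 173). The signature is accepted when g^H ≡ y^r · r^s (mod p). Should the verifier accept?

Left side g^H mod p:
Squares mod 1109: 451^1≡451, 451^2≡454, 451^4≡951, 451^8≡566, 451^16≡964, 451^32≡1063, 451^64≡1007, 451^128≡423, 451^256≡380, 451^512≡230
667 = 512 + 128 + 16 + 8 + 2 + 1, so 451^667 ≡ 230·423·964·566·454·451 ≡ 344 (mod 1109)
Right side y^r · r^s mod p:
Squares mod 1109: 274^1≡274, 274^2≡773, 274^4≡887, 274^8≡488, 274^16≡818, 274^32≡397, 274^64≡131, 274^128≡526, 274^256≡535, 274^512≡103
1023 = 512 + 256 + 128 + 64 + 32 + 16 + 8 + 4 + 2 + 1, so 274^1023 ≡ 103·535·526·131·397·818·488·887·773·274 ≡ 148 (mod 1109)
Squares mod 1109: 1023^1≡1023, 1023^2≡742, 1023^4≡500, 1023^8≡475, 1023^16≡498, 1023^32≡697, 1023^64≡67, 1023^128≡53
173 = 128 + 32 + 8 + 4 + 1, so 1023^173 ≡ 53·697·475·500·1023 ≡ 362 (mod 1109)
148·362 = 53576 ≡ 344 (mod 1109)
344 ≡ 344 (mod 1109), so the signature is genuine.

accept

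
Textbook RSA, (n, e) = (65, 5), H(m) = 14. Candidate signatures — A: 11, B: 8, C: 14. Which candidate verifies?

C

Candidate A: Squares mod 65: 11^1≡11, 11^2≡56, 11^4≡16; 5 = 4 + 1, so 11^5 ≡ 16·11 ≡ 46 (mod 65)
Candidate B: Squares mod 65: 8^1≡8, 8^2≡64, 8^4≡1; 5 = 4 + 1, so 8^5 ≡ 1·8 ≡ 8 (mod 65)
Candidate C: Squares mod 65: 14^1≡14, 14^2≡1, 14^4≡1; 5 = 4 + 1, so 14^5 ≡ 1·14 ≡ 14 (mod 65)
  → matches H(m) = 14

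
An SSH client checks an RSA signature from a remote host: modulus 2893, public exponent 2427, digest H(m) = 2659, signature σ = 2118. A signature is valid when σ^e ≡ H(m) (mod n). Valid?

σ^2 ≡ 2118^2 = 4485924 ≡ 1774
σ^4 ≡ 1774^2 = 3147076 ≡ 2385
σ^8 ≡ 2385^2 = 5688225 ≡ 587
σ^16 ≡ 587^2 = 344569 ≡ 302
σ^32 ≡ 302^2 = 91204 ≡ 1521
σ^64 ≡ 1521^2 = 2313441 ≡ 1934
σ^128 ≡ 1934^2 = 3740356 ≡ 2600
σ^256 ≡ 2600^2 = 6760000 ≡ 1952
σ^512 ≡ 1952^2 = 3810304 ≡ 223
σ^1024 ≡ 223^2 = 49729 ≡ 548
σ^2048 ≡ 548^2 = 300304 ≡ 2325
2427 = 2048 + 256 + 64 + 32 + 16 + 8 + 2 + 1, so σ^2427 ≡ 2325·1952·1934·1521·302·587·1774·2118 ≡ 2659 (mod 2893)
2659 = H(m), so the signature checks out.

yes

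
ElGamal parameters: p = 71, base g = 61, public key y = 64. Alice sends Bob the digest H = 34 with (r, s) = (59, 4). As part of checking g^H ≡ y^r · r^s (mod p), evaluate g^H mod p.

61^2 = 3721 ≡ 29
61^4 ≡ 29^2 = 841 ≡ 60
61^8 ≡ 60^2 = 3600 ≡ 50
61^16 ≡ 50^2 = 2500 ≡ 15
61^32 ≡ 15^2 = 225 ≡ 12
34 = 32 + 2, so 61^34 ≡ 12·29 ≡ 64 (mod 71)

64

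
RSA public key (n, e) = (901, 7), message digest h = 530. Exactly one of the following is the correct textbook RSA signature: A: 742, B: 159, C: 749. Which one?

A

Candidate A: Squares mod 901: 742^1≡742, 742^2≡53, 742^4≡106; 7 = 4 + 2 + 1, so 742^7 ≡ 106·53·742 ≡ 530 (mod 901)
  → matches h = 530
Candidate B: Squares mod 901: 159^1≡159, 159^2≡53, 159^4≡106; 7 = 4 + 2 + 1, so 159^7 ≡ 106·53·159 ≡ 371 (mod 901)
Candidate C: Squares mod 901: 749^1≡749, 749^2≡579, 749^4≡69; 7 = 4 + 2 + 1, so 749^7 ≡ 69·579·749 ≡ 188 (mod 901)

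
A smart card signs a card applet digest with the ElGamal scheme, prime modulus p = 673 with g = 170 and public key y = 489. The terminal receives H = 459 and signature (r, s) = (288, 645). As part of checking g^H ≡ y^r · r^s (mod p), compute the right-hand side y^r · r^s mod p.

414

Squares mod 673: 489^1≡489, 489^2≡206, 489^4≡37, 489^8≡23, 489^16≡529, 489^32≡546, 489^64≡650, 489^128≡529, 489^256≡546
288 = 256 + 32, so 489^288 ≡ 546·546 ≡ 650 (mod 673)
Squares mod 673: 288^1≡288, 288^2≡165, 288^4≡305, 288^8≡151, 288^16≡592, 288^32≡504, 288^64≡295, 288^128≡208, 288^256≡192, 288^512≡522
645 = 512 + 128 + 4 + 1, so 288^645 ≡ 522·208·305·288 ≡ 655 (mod 673)
y^r · r^s ≡ 650·655 = 425750 ≡ 414 (mod 673)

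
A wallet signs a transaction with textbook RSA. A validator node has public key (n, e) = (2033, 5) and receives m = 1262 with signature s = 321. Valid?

Squares mod 2033: s^1≡321, s^2≡1391, s^4≡1498
5 = 4 + 1, so s^5 ≡ 1498·321 ≡ 1070 (mod 2033)
s^5 mod 2033 = 1070, but m = 1262.

no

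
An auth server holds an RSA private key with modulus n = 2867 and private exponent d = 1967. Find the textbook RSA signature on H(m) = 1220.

Squares mod 2867: (H(m))^1≡1220, (H(m))^2≡427, (H(m))^4≡1708, (H(m))^8≡1525, (H(m))^16≡488, (H(m))^32≡183, (H(m))^64≡1952, (H(m))^128≡61, (H(m))^256≡854, (H(m))^512≡1098, (H(m))^1024≡1464
1967 = 1024 + 512 + 256 + 128 + 32 + 8 + 4 + 2 + 1, so (H(m))^1967 ≡ 1464·1098·854·61·183·1525·1708·427·1220 ≡ 1403 (mod 2867)

1403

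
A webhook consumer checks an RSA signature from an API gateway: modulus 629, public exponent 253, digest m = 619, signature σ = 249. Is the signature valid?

valid

σ^253 mod 629 = 619
619 = m, so the signature checks out.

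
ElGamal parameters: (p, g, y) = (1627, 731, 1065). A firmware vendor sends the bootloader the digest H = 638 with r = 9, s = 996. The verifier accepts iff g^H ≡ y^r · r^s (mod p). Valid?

Left side g^H mod p:
731^2 = 534361 ≡ 705
731^4 ≡ 705^2 = 497025 ≡ 790
731^8 ≡ 790^2 = 624100 ≡ 959
731^16 ≡ 959^2 = 919681 ≡ 426
731^32 ≡ 426^2 = 181476 ≡ 879
731^64 ≡ 879^2 = 772641 ≡ 1443
731^128 ≡ 1443^2 = 2082249 ≡ 1316
731^256 ≡ 1316^2 = 1731856 ≡ 728
731^512 ≡ 728^2 = 529984 ≡ 1209
638 = 512 + 64 + 32 + 16 + 8 + 4 + 2, so 731^638 ≡ 1209·1443·879·426·959·790·705 ≡ 1606 (mod 1627)
Right side y^r · r^s mod p:
1065^2 = 1134225 ≡ 206
1065^4 ≡ 206^2 = 42436 ≡ 134
1065^8 ≡ 134^2 = 17956 ≡ 59
9 = 8 + 1, so 1065^9 ≡ 59·1065 ≡ 1009 (mod 1627)
9^2 = 81
9^4 ≡ 81^2 = 6561 ≡ 53
9^8 ≡ 53^2 = 2809 ≡ 1182
9^16 ≡ 1182^2 = 1397124 ≡ 1158
9^32 ≡ 1158^2 = 1340964 ≡ 316
9^64 ≡ 316^2 = 99856 ≡ 609
9^128 ≡ 609^2 = 370881 ≡ 1552
9^256 ≡ 1552^2 = 2408704 ≡ 744
9^512 ≡ 744^2 = 553536 ≡ 356
996 = 512 + 256 + 128 + 64 + 32 + 4, so 9^996 ≡ 356·744·1552·609·316·53 ≡ 1547 (mod 1627)
1009·1547 = 1560923 ≡ 630 (mod 1627)
1606 ≠ 630, so verification fails.

no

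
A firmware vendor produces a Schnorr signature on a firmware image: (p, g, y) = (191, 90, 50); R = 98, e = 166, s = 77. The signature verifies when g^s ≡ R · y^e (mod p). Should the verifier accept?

g^s mod p:
90^2 = 8100 ≡ 78
90^4 ≡ 78^2 = 6084 ≡ 163
90^8 ≡ 163^2 = 26569 ≡ 20
90^16 ≡ 20^2 = 400 ≡ 18
90^32 ≡ 18^2 = 324 ≡ 133
90^64 ≡ 133^2 = 17689 ≡ 117
77 = 64 + 8 + 4 + 1, so 90^77 ≡ 117·20·163·90 ≡ 134 (mod 191)
R · y^e mod p:
50^2 = 2500 ≡ 17
50^4 ≡ 17^2 = 289 ≡ 98
50^8 ≡ 98^2 = 9604 ≡ 54
50^16 ≡ 54^2 = 2916 ≡ 51
50^32 ≡ 51^2 = 2601 ≡ 118
50^64 ≡ 118^2 = 13924 ≡ 172
50^128 ≡ 172^2 = 29584 ≡ 170
166 = 128 + 32 + 4 + 2, so 50^166 ≡ 170·118·98·17 ≡ 117 (mod 191)
98·117 = 11466 ≡ 6 (mod 191)
134 ≠ 6; the check fails.

reject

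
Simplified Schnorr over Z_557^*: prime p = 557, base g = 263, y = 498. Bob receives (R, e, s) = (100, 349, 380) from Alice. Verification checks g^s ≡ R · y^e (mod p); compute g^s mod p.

263^2 = 69169 ≡ 101
263^4 ≡ 101^2 = 10201 ≡ 175
263^8 ≡ 175^2 = 30625 ≡ 547
263^16 ≡ 547^2 = 299209 ≡ 100
263^32 ≡ 100^2 = 10000 ≡ 531
263^64 ≡ 531^2 = 281961 ≡ 119
263^128 ≡ 119^2 = 14161 ≡ 236
263^256 ≡ 236^2 = 55696 ≡ 553
380 = 256 + 64 + 32 + 16 + 8 + 4, so 263^380 ≡ 553·119·531·100·547·175 ≡ 367 (mod 557)

367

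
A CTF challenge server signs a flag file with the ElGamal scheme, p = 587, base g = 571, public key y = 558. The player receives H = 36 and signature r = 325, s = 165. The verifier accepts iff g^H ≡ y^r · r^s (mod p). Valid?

no

Left side g^H mod p:
Squares mod 587: 571^1≡571, 571^2≡256, 571^4≡379, 571^8≡413, 571^16≡339, 571^32≡456
36 = 32 + 4, so 571^36 ≡ 456·379 ≡ 246 (mod 587)
Right side y^r · r^s mod p:
Squares mod 587: 558^1≡558, 558^2≡254, 558^4≡533, 558^8≡568, 558^16≡361, 558^32≡7, 558^64≡49, 558^128≡53, 558^256≡461
325 = 256 + 64 + 4 + 1, so 558^325 ≡ 461·49·533·558 ≡ 580 (mod 587)
Squares mod 587: 325^1≡325, 325^2≡552, 325^4≡51, 325^8≡253, 325^16≡26, 325^32≡89, 325^64≡290, 325^128≡159
165 = 128 + 32 + 4 + 1, so 325^165 ≡ 159·89·51·325 ≡ 539 (mod 587)
580·539 = 312620 ≡ 336 (mod 587)
246 ≠ 336, so verification fails.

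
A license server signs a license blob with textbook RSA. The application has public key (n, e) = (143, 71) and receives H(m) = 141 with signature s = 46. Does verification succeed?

fails

s^2 ≡ 46^2 = 2116 ≡ 114
s^4 ≡ 114^2 = 12996 ≡ 126
s^8 ≡ 126^2 = 15876 ≡ 3
s^16 ≡ 3^2 = 9
s^32 ≡ 9^2 = 81
s^64 ≡ 81^2 = 6561 ≡ 126
71 = 64 + 4 + 2 + 1, so s^71 ≡ 126·126·114·46 ≡ 2 (mod 143)
2 ≠ 141, so verification fails.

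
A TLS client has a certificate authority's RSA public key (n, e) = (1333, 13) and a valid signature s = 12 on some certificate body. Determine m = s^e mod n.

Squares mod 1333: s^1≡12, s^2≡144, s^4≡741, s^8≡1218
13 = 8 + 4 + 1, so s^13 ≡ 1218·741·12 ≡ 1164 (mod 1333)

1164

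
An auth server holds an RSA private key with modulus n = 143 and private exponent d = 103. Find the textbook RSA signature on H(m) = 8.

83

(H(m))^2 ≡ 8^2 = 64
(H(m))^4 ≡ 64^2 = 4096 ≡ 92
(H(m))^8 ≡ 92^2 = 8464 ≡ 27
(H(m))^16 ≡ 27^2 = 729 ≡ 14
(H(m))^32 ≡ 14^2 = 196 ≡ 53
(H(m))^64 ≡ 53^2 = 2809 ≡ 92
103 = 64 + 32 + 4 + 2 + 1, so (H(m))^103 ≡ 92·53·92·64·8 ≡ 83 (mod 143)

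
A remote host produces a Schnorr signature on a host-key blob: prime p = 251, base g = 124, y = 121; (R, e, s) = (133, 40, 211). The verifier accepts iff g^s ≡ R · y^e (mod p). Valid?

g^s mod p:
124^2 = 15376 ≡ 65
124^4 ≡ 65^2 = 4225 ≡ 209
124^8 ≡ 209^2 = 43681 ≡ 7
124^16 ≡ 7^2 = 49
124^32 ≡ 49^2 = 2401 ≡ 142
124^64 ≡ 142^2 = 20164 ≡ 84
124^128 ≡ 84^2 = 7056 ≡ 28
211 = 128 + 64 + 16 + 2 + 1, so 124^211 ≡ 28·84·49·65·124 ≡ 88 (mod 251)
R · y^e mod p:
121^2 = 14641 ≡ 83
121^4 ≡ 83^2 = 6889 ≡ 112
121^8 ≡ 112^2 = 12544 ≡ 245
121^16 ≡ 245^2 = 60025 ≡ 36
121^32 ≡ 36^2 = 1296 ≡ 41
40 = 32 + 8, so 121^40 ≡ 41·245 ≡ 5 (mod 251)
133·5 = 665 ≡ 163 (mod 251)
88 ≠ 163; the check fails.

no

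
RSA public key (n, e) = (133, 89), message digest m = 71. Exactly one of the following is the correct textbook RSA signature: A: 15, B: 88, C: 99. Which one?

A

Candidate A: Squares mod 133: 15^1≡15, 15^2≡92, 15^4≡85, 15^8≡43, 15^16≡120, 15^32≡36, 15^64≡99; 89 = 64 + 16 + 8 + 1, so 15^89 ≡ 99·120·43·15 ≡ 71 (mod 133)
  → matches m = 71
Candidate B: Squares mod 133: 88^1≡88, 88^2≡30, 88^4≡102, 88^8≡30, 88^16≡102, 88^32≡30, 88^64≡102; 89 = 64 + 16 + 8 + 1, so 88^89 ≡ 102·102·30·88 ≡ 65 (mod 133)
Candidate C: Squares mod 133: 99^1≡99, 99^2≡92, 99^4≡85, 99^8≡43, 99^16≡120, 99^32≡36, 99^64≡99; 89 = 64 + 16 + 8 + 1, so 99^89 ≡ 99·120·43·99 ≡ 43 (mod 133)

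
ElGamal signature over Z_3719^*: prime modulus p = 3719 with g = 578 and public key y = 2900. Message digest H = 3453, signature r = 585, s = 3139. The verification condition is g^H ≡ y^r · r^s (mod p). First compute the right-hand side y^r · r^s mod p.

3203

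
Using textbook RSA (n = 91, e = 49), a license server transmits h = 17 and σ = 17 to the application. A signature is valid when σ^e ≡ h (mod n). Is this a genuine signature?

genuine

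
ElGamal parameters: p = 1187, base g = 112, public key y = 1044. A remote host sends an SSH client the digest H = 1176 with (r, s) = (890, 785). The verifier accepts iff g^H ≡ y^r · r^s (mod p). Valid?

no

Left side g^H mod p:
112^1176 mod 1187 = 257
Right side y^r · r^s mod p:
1044^890 mod 1187 = 399
890^785 mod 1187 = 752
399·752 = 300048 ≡ 924 (mod 1187)
257 ≠ 924, so verification fails.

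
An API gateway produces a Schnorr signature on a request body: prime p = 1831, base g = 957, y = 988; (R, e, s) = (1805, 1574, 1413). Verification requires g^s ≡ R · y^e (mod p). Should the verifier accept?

reject

g^s mod p:
957^2 = 915849 ≡ 349
957^4 ≡ 349^2 = 121801 ≡ 955
957^8 ≡ 955^2 = 912025 ≡ 187
957^16 ≡ 187^2 = 34969 ≡ 180
957^32 ≡ 180^2 = 32400 ≡ 1273
957^64 ≡ 1273^2 = 1620529 ≡ 94
957^128 ≡ 94^2 = 8836 ≡ 1512
957^256 ≡ 1512^2 = 2286144 ≡ 1056
957^512 ≡ 1056^2 = 1115136 ≡ 57
957^1024 ≡ 57^2 = 3249 ≡ 1418
1413 = 1024 + 256 + 128 + 4 + 1, so 957^1413 ≡ 1418·1056·1512·955·957 ≡ 80 (mod 1831)
R · y^e mod p:
988^2 = 976144 ≡ 221
988^4 ≡ 221^2 = 48841 ≡ 1235
988^8 ≡ 1235^2 = 1525225 ≡ 2
988^16 ≡ 2^2 = 4
988^32 ≡ 4^2 = 16
988^64 ≡ 16^2 = 256
988^128 ≡ 256^2 = 65536 ≡ 1451
988^256 ≡ 1451^2 = 2105401 ≡ 1582
988^512 ≡ 1582^2 = 2502724 ≡ 1578
988^1024 ≡ 1578^2 = 2490084 ≡ 1755
1574 = 1024 + 512 + 32 + 4 + 2, so 988^1574 ≡ 1755·1578·16·1235·221 ≡ 978 (mod 1831)
1805·978 = 1765290 ≡ 206 (mod 1831)
80 ≠ 206; the check fails.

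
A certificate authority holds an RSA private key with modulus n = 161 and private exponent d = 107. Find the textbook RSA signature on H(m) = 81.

100

Squares mod 161: (H(m))^1≡81, (H(m))^2≡121, (H(m))^4≡151, (H(m))^8≡100, (H(m))^16≡18, (H(m))^32≡2, (H(m))^64≡4
107 = 64 + 32 + 8 + 2 + 1, so (H(m))^107 ≡ 4·2·100·121·81 ≡ 100 (mod 161)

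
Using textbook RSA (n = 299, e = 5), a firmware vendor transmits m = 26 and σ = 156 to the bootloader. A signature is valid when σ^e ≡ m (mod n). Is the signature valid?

valid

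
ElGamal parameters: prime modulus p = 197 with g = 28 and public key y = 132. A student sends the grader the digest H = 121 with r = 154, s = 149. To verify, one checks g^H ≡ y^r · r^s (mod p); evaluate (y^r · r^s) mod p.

132^2 = 17424 ≡ 88
132^4 ≡ 88^2 = 7744 ≡ 61
132^8 ≡ 61^2 = 3721 ≡ 175
132^16 ≡ 175^2 = 30625 ≡ 90
132^32 ≡ 90^2 = 8100 ≡ 23
132^64 ≡ 23^2 = 529 ≡ 135
132^128 ≡ 135^2 = 18225 ≡ 101
154 = 128 + 16 + 8 + 2, so 132^154 ≡ 101·90·175·88 ≡ 164 (mod 197)
154^2 = 23716 ≡ 76
154^4 ≡ 76^2 = 5776 ≡ 63
154^8 ≡ 63^2 = 3969 ≡ 29
154^16 ≡ 29^2 = 841 ≡ 53
154^32 ≡ 53^2 = 2809 ≡ 51
154^64 ≡ 51^2 = 2601 ≡ 40
154^128 ≡ 40^2 = 1600 ≡ 24
149 = 128 + 16 + 4 + 1, so 154^149 ≡ 24·53·63·154 ≡ 76 (mod 197)
y^r · r^s ≡ 164·76 = 12464 ≡ 53 (mod 197)

53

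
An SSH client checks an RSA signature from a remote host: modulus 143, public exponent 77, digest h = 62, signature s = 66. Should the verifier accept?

Squares mod 143: s^1≡66, s^2≡66, s^4≡66, s^8≡66, s^16≡66, s^32≡66, s^64≡66
77 = 64 + 8 + 4 + 1, so s^77 ≡ 66·66·66·66 ≡ 66 (mod 143)
The recovered value 66 does not match the digest 62.

reject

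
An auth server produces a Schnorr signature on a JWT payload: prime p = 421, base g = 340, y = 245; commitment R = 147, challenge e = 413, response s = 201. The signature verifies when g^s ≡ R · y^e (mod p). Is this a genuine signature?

genuine

g^s mod p:
340^2 = 115600 ≡ 246
340^4 ≡ 246^2 = 60516 ≡ 313
340^8 ≡ 313^2 = 97969 ≡ 297
340^16 ≡ 297^2 = 88209 ≡ 220
340^32 ≡ 220^2 = 48400 ≡ 406
340^64 ≡ 406^2 = 164836 ≡ 225
340^128 ≡ 225^2 = 50625 ≡ 105
201 = 128 + 64 + 8 + 1, so 340^201 ≡ 105·225·297·340 ≡ 7 (mod 421)
R · y^e mod p:
245^2 = 60025 ≡ 243
245^4 ≡ 243^2 = 59049 ≡ 109
245^8 ≡ 109^2 = 11881 ≡ 93
245^16 ≡ 93^2 = 8649 ≡ 229
245^32 ≡ 229^2 = 52441 ≡ 237
245^64 ≡ 237^2 = 56169 ≡ 176
245^128 ≡ 176^2 = 30976 ≡ 243
245^256 ≡ 243^2 = 59049 ≡ 109
413 = 256 + 128 + 16 + 8 + 4 + 1, so 245^413 ≡ 109·243·229·93·109·245 ≡ 401 (mod 421)
147·401 = 58947 ≡ 7 (mod 421)
7 ≡ 7 (mod 421); signature holds.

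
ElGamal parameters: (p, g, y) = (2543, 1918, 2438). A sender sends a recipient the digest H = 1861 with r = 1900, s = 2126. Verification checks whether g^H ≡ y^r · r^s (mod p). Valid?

no

Left side g^H mod p:
Squares mod 2543: 1918^1≡1918, 1918^2≡1546, 1918^4≡2239, 1918^8≡868, 1918^16≡696, 1918^32≡1246, 1918^64≡1286, 1918^128≡846, 1918^256≡1133, 1918^512≡2017, 1918^1024≡2032
1861 = 1024 + 512 + 256 + 64 + 4 + 1, so 1918^1861 ≡ 2032·2017·1133·1286·2239·1918 ≡ 1190 (mod 2543)
Right side y^r · r^s mod p:
Squares mod 2543: 2438^1≡2438, 2438^2≡853, 2438^4≡311, 2438^8≡87, 2438^16≡2483, 2438^32≡1057, 2438^64≡872, 2438^128≡27, 2438^256≡729, 2438^512≡2497, 2438^1024≡2116
1900 = 1024 + 512 + 256 + 64 + 32 + 8 + 4, so 2438^1900 ≡ 2116·2497·729·872·1057·87·311 ≡ 792 (mod 2543)
Squares mod 2543: 1900^1≡1900, 1900^2≡1483, 1900^4≡2137, 1900^8≡2084, 1900^16≡2155, 1900^32≡507, 1900^64≡206, 1900^128≡1748, 1900^256≡1361, 1900^512≡1017, 1900^1024≡1831, 1900^2048≡887
2126 = 2048 + 64 + 8 + 4 + 2, so 1900^2126 ≡ 887·206·2084·2137·1483 ≡ 1648 (mod 2543)
792·1648 = 1305216 ≡ 657 (mod 2543)
1190 ≠ 657, so verification fails.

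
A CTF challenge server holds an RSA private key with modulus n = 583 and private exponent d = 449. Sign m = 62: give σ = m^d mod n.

514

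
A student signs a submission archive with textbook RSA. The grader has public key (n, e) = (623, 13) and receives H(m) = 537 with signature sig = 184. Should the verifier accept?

reject

sig^2 ≡ 184^2 = 33856 ≡ 214
sig^4 ≡ 214^2 = 45796 ≡ 317
sig^8 ≡ 317^2 = 100489 ≡ 186
13 = 8 + 4 + 1, so sig^13 ≡ 186·317·184 ≡ 86 (mod 623)
sig^13 mod 623 = 86, but H(m) = 537.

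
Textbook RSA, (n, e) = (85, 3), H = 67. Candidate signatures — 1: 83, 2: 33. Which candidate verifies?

2

Candidate 1: 83^3 mod 85 = 77
Candidate 2: 33^3 mod 85 = 67
  → matches H = 67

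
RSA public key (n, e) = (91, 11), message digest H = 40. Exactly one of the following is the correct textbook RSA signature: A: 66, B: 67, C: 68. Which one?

A

Candidate A: Squares mod 91: 66^1≡66, 66^2≡79, 66^4≡53, 66^8≡79; 11 = 8 + 2 + 1, so 66^11 ≡ 79·79·66 ≡ 40 (mod 91)
  → matches H = 40
Candidate B: Squares mod 91: 67^1≡67, 67^2≡30, 67^4≡81, 67^8≡9; 11 = 8 + 2 + 1, so 67^11 ≡ 9·30·67 ≡ 72 (mod 91)
Candidate C: Squares mod 91: 68^1≡68, 68^2≡74, 68^4≡16, 68^8≡74; 11 = 8 + 2 + 1, so 68^11 ≡ 74·74·68 ≡ 87 (mod 91)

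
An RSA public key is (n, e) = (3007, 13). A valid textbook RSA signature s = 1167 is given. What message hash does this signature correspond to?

s^2 ≡ 1167^2 = 1361889 ≡ 2725
s^4 ≡ 2725^2 = 7425625 ≡ 1342
s^8 ≡ 1342^2 = 1800964 ≡ 2778
13 = 8 + 4 + 1, so s^13 ≡ 2778·1342·1167 ≡ 1777 (mod 3007)

1777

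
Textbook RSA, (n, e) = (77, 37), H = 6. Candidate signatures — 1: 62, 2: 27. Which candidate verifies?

1

Candidate 1: 62^2 = 3844 ≡ 71; 62^4 ≡ 71^2 = 5041 ≡ 36; 62^8 ≡ 36^2 = 1296 ≡ 64; 62^16 ≡ 64^2 = 4096 ≡ 15; 62^32 ≡ 15^2 = 225 ≡ 71; 37 = 32 + 4 + 1, so 62^37 ≡ 71·36·62 ≡ 6 (mod 77)
  → matches H = 6
Candidate 2: 27^2 = 729 ≡ 36; 27^4 ≡ 36^2 = 1296 ≡ 64; 27^8 ≡ 64^2 = 4096 ≡ 15; 27^16 ≡ 15^2 = 225 ≡ 71; 27^32 ≡ 71^2 = 5041 ≡ 36; 37 = 32 + 4 + 1, so 27^37 ≡ 36·64·27 ≡ 69 (mod 77)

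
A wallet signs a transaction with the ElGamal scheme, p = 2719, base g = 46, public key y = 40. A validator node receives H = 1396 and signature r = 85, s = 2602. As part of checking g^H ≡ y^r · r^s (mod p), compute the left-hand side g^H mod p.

195

46^2 = 2116
46^4 ≡ 2116^2 = 4477456 ≡ 1982
46^8 ≡ 1982^2 = 3928324 ≡ 2088
46^16 ≡ 2088^2 = 4359744 ≡ 1187
46^32 ≡ 1187^2 = 1408969 ≡ 527
46^64 ≡ 527^2 = 277729 ≡ 391
46^128 ≡ 391^2 = 152881 ≡ 617
46^256 ≡ 617^2 = 380689 ≡ 29
46^512 ≡ 29^2 = 841
46^1024 ≡ 841^2 = 707281 ≡ 341
1396 = 1024 + 256 + 64 + 32 + 16 + 4, so 46^1396 ≡ 341·29·391·527·1187·1982 ≡ 195 (mod 2719)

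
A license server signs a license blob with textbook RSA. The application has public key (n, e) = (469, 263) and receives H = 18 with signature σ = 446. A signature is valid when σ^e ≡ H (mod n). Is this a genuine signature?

σ^263 mod 469 = 367
The recovered value 367 does not match the digest 18.

forged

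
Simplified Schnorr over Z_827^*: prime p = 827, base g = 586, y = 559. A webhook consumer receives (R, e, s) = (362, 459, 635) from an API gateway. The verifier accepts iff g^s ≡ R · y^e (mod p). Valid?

g^s mod p:
Squares mod 827: 586^1≡586, 586^2≡191, 586^4≡93, 586^8≡379, 586^16≡570, 586^32≡716, 586^64≡743, 586^128≡440, 586^256≡82, 586^512≡108
635 = 512 + 64 + 32 + 16 + 8 + 2 + 1, so 586^635 ≡ 108·743·716·570·379·191·586 ≡ 25 (mod 827)
R · y^e mod p:
Squares mod 827: 559^1≡559, 559^2≡702, 559^4≡739, 559^8≡301, 559^16≡458, 559^32≡533, 559^64≡428, 559^128≡417, 559^256≡219
459 = 256 + 128 + 64 + 8 + 2 + 1, so 559^459 ≡ 219·417·428·301·702·559 ≡ 409 (mod 827)
362·409 = 148058 ≡ 25 (mod 827)
25 ≡ 25 (mod 827); signature holds.

yes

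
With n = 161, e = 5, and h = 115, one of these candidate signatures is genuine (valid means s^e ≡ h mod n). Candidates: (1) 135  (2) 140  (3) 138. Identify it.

3

Candidate 1: Squares mod 161: 135^1≡135, 135^2≡32, 135^4≡58; 5 = 4 + 1, so 135^5 ≡ 58·135 ≡ 102 (mod 161)
Candidate 2: Squares mod 161: 140^1≡140, 140^2≡119, 140^4≡154; 5 = 4 + 1, so 140^5 ≡ 154·140 ≡ 147 (mod 161)
Candidate 3: Squares mod 161: 138^1≡138, 138^2≡46, 138^4≡23; 5 = 4 + 1, so 138^5 ≡ 23·138 ≡ 115 (mod 161)
  → matches h = 115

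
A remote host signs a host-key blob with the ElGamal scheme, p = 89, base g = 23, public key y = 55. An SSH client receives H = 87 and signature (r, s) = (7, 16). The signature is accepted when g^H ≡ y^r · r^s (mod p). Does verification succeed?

Left side g^H mod p:
23^2 = 529 ≡ 84
23^4 ≡ 84^2 = 7056 ≡ 25
23^8 ≡ 25^2 = 625 ≡ 2
23^16 ≡ 2^2 = 4
23^32 ≡ 4^2 = 16
23^64 ≡ 16^2 = 256 ≡ 78
87 = 64 + 16 + 4 + 2 + 1, so 23^87 ≡ 78·4·25·84·23 ≡ 31 (mod 89)
Right side y^r · r^s mod p:
55^2 = 3025 ≡ 88
55^4 ≡ 88^2 = 7744 ≡ 1
7 = 4 + 2 + 1, so 55^7 ≡ 1·88·55 ≡ 34 (mod 89)
7^2 = 49
7^4 ≡ 49^2 = 2401 ≡ 87
7^8 ≡ 87^2 = 7569 ≡ 4
7^16 ≡ 4^2 = 16
34·16 = 544 ≡ 10 (mod 89)
31 ≠ 10, so verification fails.

fails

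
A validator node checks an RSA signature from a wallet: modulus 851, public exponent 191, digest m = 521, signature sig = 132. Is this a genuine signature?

genuine

sig^2 ≡ 132^2 = 17424 ≡ 404
sig^4 ≡ 404^2 = 163216 ≡ 675
sig^8 ≡ 675^2 = 455625 ≡ 340
sig^16 ≡ 340^2 = 115600 ≡ 715
sig^32 ≡ 715^2 = 511225 ≡ 625
sig^64 ≡ 625^2 = 390625 ≡ 16
sig^128 ≡ 16^2 = 256
191 = 128 + 32 + 16 + 8 + 4 + 2 + 1, so sig^191 ≡ 256·625·715·340·675·404·132 ≡ 521 (mod 851)
521 = m, so the signature checks out.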